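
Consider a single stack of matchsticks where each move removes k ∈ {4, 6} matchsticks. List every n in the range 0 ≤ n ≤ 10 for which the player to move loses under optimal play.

0, 1, 2, 3, 10

Build the Grundy sequence with g(k) = mex{g(k−s) : s ∈ {4, 6}, s ≤ k}:
g(0) = mex{} = 0
g(1) = mex{} = 0
g(2) = mex{} = 0
g(3) = mex{} = 0
g(4) = mex{0} = 1
g(5) = mex{0} = 1
g(6) = mex{0} = 1
g(7) = mex{0} = 1
g(8) = mex{0,1} = 2
g(9) = mex{0,1} = 2
g(10) = mex{1} = 0
The P-positions (g = 0) in 0..10 are 0, 1, 2, 3, 10.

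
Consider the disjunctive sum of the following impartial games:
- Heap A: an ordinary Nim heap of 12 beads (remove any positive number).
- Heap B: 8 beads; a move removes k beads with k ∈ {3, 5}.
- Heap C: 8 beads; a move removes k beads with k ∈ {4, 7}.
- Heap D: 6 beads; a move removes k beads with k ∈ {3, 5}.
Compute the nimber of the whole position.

12

Heap A is a plain Nim heap of size 12, so its Grundy value is 12.
Grundy values for heap B (subtraction set {3, 5}):
g(0) = mex{} = 0
g(1) = mex{} = 0
g(2) = mex{} = 0
g(3) = mex{0} = 1
g(4) = mex{0} = 1
g(5) = mex{0} = 1
g(6) = mex{0,1} = 2
g(7) = mex{0,1} = 2
g(8) = mex{1} = 0
So g(8) = 0.
For heap C, compute g(0), g(1), … with moves {4, 7}:
g(0) = mex{} = 0
g(1) = mex{} = 0
g(2) = mex{} = 0
g(3) = mex{} = 0
g(4) = mex{0} = 1
g(5) = mex{0} = 1
g(6) = mex{0} = 1
g(7) = mex{0} = 1
g(8) = mex{0,1} = 2
So g(8) = 2.
For heap D, compute g(0), g(1), … with moves {3, 5}:
g(0) = mex{} = 0
g(1) = mex{} = 0
g(2) = mex{} = 0
g(3) = mex{0} = 1
g(4) = mex{0} = 1
g(5) = mex{0} = 1
g(6) = mex{0,1} = 2
So g(6) = 2.
The value of a disjunctive sum is the nim-sum of the parts.
Combined value = 12 XOR 0 XOR 2 XOR 2 = 12.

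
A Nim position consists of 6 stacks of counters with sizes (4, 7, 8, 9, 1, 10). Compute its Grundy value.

9

Compute the nim-sum pairwise:
4 ⊕ 7 = 3
3 ⊕ 8 = 11
11 ⊕ 9 = 2
2 ⊕ 1 = 3
3 ⊕ 10 = 9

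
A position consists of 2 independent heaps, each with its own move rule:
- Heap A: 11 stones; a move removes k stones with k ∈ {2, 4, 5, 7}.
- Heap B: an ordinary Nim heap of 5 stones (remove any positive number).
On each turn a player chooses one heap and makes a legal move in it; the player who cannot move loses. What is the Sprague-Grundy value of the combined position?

Build the Grundy sequence for heap A with g(k) = mex{g(k−s) : s ∈ {2, 4, 5, 7}, s ≤ k}:
k:     0  1  2  3  4  5  6  7  8  9 10 11
g(k):  0  0  1  1  2  2  3  3  4  0  0  1
So g(11) = 1.
Heap B is a plain Nim heap of size 5, so its Grundy value is 5.
The value of a disjunctive sum is the nim-sum of the parts.
Combined value = 1 XOR 5 = 4.

4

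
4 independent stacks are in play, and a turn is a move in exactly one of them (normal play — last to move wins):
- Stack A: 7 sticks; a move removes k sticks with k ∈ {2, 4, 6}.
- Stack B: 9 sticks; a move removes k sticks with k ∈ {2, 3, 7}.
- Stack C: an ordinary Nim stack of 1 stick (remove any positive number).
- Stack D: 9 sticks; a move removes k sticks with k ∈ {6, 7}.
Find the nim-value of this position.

Grundy values for stack A (subtraction set {2, 4, 6}):
k:     0  1  2  3  4  5  6  7
g(k):  0  0  1  1  2  2  3  3
So g(7) = 3.
Grundy values for stack B (subtraction set {2, 3, 7}):
k:     0  1  2  3  4  5  6  7  8  9
g(k):  0  0  1  1  2  0  0  1  1  2
So g(9) = 2.
Stack C is a plain Nim stack of size 1, so its Grundy value is 1.
Build the Grundy sequence for stack D with g(k) = mex{g(k−s) : s ∈ {6, 7}, s ≤ k}:
k:     0  1  2  3  4  5  6  7  8  9
g(k):  0  0  0  0  0  0  1  1  1  1
So g(9) = 1.
The value of a disjunctive sum is the nim-sum of the parts.
Combined value = 3 ⊕ 2 ⊕ 1 ⊕ 1 = 1.

1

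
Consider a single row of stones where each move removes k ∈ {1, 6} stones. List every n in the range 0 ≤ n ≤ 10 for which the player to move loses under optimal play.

0, 2, 4, 7, 9

Compute g(0), g(1), … for moves {1, 6}:
k:     0  1  2  3  4  5  6  7  8  9 10
g(k):  0  1  0  1  0  1  2  0  1  0  1
The P-positions (g = 0) in 0..10 are 0, 2, 4, 7, 9.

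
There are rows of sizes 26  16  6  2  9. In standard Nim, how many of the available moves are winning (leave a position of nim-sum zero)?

1

Compute the nim-sum pairwise:
26 ^ 16 = 10
10 ^ 6 = 12
12 ^ 2 = 14
14 ^ 9 = 7
The overall nim-sum is X = 7. A row of size p has a winning move iff p XOR X < p (reduce it to p XOR X).
  26: 26 XOR 7 = 29 ≥ 26 — no move.
  16: 16 XOR 7 = 23 ≥ 16 — no move.
  6: 6 XOR 7 = 1 < 6 — winning move (to 1).
  2: 2 XOR 7 = 5 ≥ 2 — no move.
  9: 9 XOR 7 = 14 ≥ 9 — no move.
That gives 1 winning move.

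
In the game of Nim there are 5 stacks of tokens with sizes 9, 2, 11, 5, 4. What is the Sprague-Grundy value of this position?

1

Nim-sum: 9 ^ 2 ^ 11 ^ 5 ^ 4 = 1.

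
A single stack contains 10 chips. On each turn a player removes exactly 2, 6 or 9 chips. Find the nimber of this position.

1

Build the Grundy sequence with g(k) = mex{g(k−s) : s ∈ {2, 6, 9}, s ≤ k}:
k:     0  1  2  3  4  5  6  7  8  9 10
g(k):  0  0  1  1  0  0  1  1  0  2  1
So g(10) = 1.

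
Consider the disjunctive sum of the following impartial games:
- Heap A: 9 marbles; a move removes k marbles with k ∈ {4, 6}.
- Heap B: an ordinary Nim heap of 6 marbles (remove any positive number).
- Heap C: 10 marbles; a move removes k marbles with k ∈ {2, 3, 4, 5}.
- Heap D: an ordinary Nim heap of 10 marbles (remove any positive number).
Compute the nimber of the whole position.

15

Grundy values for heap A (subtraction set {4, 6}):
g(0) = mex{} = 0
g(1) = mex{} = 0
g(2) = mex{} = 0
g(3) = mex{} = 0
g(4) = mex{0} = 1
g(5) = mex{0} = 1
g(6) = mex{0} = 1
g(7) = mex{0} = 1
g(8) = mex{0,1} = 2
g(9) = mex{0,1} = 2
So g(9) = 2.
Heap B is a plain Nim heap of size 6, so its Grundy value is 6.
Grundy values for heap C (subtraction set {2, 3, 4, 5}):
g(0) = mex{} = 0
g(1) = mex{} = 0
g(2) = mex{0} = 1
g(3) = mex{0} = 1
g(4) = mex{0,1} = 2
g(5) = mex{0,1} = 2
g(6) = mex{0,1,2} = 3
g(7) = mex{1,2} = 0
g(8) = mex{1,2,3} = 0
g(9) = mex{0,2,3} = 1
g(10) = mex{0,2,3} = 1
So g(10) = 1.
Heap D is a plain Nim heap of size 10, so its Grundy value is 10.
The value of a disjunctive sum is the nim-sum of the parts.
Combined value = 2 XOR 6 XOR 1 XOR 10 = 15.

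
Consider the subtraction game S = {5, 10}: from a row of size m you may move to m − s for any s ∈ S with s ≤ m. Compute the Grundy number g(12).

Build the Grundy sequence with g(k) = mex{g(k−s) : s ∈ {5, 10}, s ≤ k}:
g(0) = mex{} = 0
g(1) = mex{} = 0
g(2) = mex{} = 0
g(3) = mex{} = 0
g(4) = mex{} = 0
g(5) = mex{0} = 1
g(6) = mex{0} = 1
g(7) = mex{0} = 1
g(8) = mex{0} = 1
g(9) = mex{0} = 1
g(10) = mex{0,1} = 2
g(11) = mex{0,1} = 2
g(12) = mex{0,1} = 2
So g(12) = 2.

2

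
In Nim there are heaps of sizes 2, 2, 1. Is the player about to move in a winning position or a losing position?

Winning position

Write each in binary and XOR column by column:
  10  (2)
  10  (2)
  01  (1)
  --
  01  (1)
The nim-sum is 1 ≠ 0, so this is an N-position: the player to move can win.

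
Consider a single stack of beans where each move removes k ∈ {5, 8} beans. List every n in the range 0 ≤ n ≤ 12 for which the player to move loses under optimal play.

0, 1, 2, 3, 4

Grundy values for subtraction set {5, 8}:
k:     0  1  2  3  4  5  6  7  8  9 10 11 12
g(k):  0  0  0  0  0  1  1  1  1  1  2  2  2
The P-positions (g = 0) in 0..12 are 0, 1, 2, 3, 4.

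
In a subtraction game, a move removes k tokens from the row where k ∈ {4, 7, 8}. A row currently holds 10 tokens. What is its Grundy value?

2

Grundy values for subtraction set {4, 7, 8}:
g(0) = mex{} = 0
g(1) = mex{} = 0
g(2) = mex{} = 0
g(3) = mex{} = 0
g(4) = mex{0} = 1
g(5) = mex{0} = 1
g(6) = mex{0} = 1
g(7) = mex{0} = 1
g(8) = mex{0,1} = 2
g(9) = mex{0,1} = 2
g(10) = mex{0,1} = 2
So g(10) = 2.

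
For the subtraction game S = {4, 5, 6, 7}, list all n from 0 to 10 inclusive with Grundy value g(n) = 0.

0, 1, 2, 3

Compute g(0), g(1), … for moves {4, 5, 6, 7}:
k:     0  1  2  3  4  5  6  7  8  9 10
g(k):  0  0  0  0  1  1  1  1  2  2  2
The P-positions (g = 0) in 0..10 are 0, 1, 2, 3.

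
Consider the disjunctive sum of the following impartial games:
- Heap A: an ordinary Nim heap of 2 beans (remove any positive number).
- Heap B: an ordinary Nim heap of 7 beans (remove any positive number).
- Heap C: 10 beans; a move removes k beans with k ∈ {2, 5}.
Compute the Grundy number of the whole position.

4

Heap A is a plain Nim heap of size 2, so its Grundy value is 2.
Heap B is a plain Nim heap of size 7, so its Grundy value is 7.
For heap C, compute g(0), g(1), … with moves {2, 5}:
g(0) = mex{} = 0
g(1) = mex{} = 0
g(2) = mex{0} = 1
g(3) = mex{0} = 1
g(4) = mex{1} = 0
g(5) = mex{0,1} = 2
g(6) = mex{0} = 1
g(7) = mex{1,2} = 0
g(8) = mex{1} = 0
g(9) = mex{0} = 1
g(10) = mex{0,2} = 1
So g(10) = 1.
By the Sprague-Grundy theorem, the Grundy value of a sum of independent games is the XOR of the component values.
Combined value = 2 ⊕ 7 ⊕ 1 = 4.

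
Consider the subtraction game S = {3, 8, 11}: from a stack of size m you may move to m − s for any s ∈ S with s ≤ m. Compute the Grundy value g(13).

Grundy values for subtraction set {3, 8, 11}:
g(0) = mex{} = 0
g(1) = mex{} = 0
g(2) = mex{} = 0
g(3) = mex{0} = 1
g(4) = mex{0} = 1
g(5) = mex{0} = 1
g(6) = mex{1} = 0
g(7) = mex{1} = 0
g(8) = mex{0,1} = 2
g(9) = mex{0} = 1
g(10) = mex{0} = 1
g(11) = mex{0,1,2} = 3
g(12) = mex{0,1} = 2
g(13) = mex{0,1} = 2
So g(13) = 2.

2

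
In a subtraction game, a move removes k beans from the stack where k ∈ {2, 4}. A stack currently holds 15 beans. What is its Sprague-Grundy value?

1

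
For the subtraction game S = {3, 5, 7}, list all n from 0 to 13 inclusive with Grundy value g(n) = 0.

Grundy values for subtraction set {3, 5, 7}:
k:     0  1  2  3  4  5  6  7  8  9 10 11 12 13
g(k):  0  0  0  1  1  1  2  2  2  3  0  0  0  1
The P-positions (g = 0) in 0..13 are 0, 1, 2, 10, 11, 12.

0, 1, 2, 10, 11, 12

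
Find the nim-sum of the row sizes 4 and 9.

13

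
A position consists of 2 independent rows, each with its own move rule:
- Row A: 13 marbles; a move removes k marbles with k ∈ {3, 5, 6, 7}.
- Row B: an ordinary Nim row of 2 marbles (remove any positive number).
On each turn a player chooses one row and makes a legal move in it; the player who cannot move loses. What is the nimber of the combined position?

Build the Grundy sequence for row A with g(k) = mex{g(k−s) : s ∈ {3, 5, 6, 7}, s ≤ k}:
k:     0  1  2  3  4  5  6  7  8  9 10 11 12 13
g(k):  0  0  0  1  1  1  2  2  2  3  0  0  0  1
So g(13) = 1.
Row B is a plain Nim row of size 2, so its Grundy value is 2.
The value of a disjunctive sum is the nim-sum of the parts.
Combined value = 1 XOR 2 = 3.

3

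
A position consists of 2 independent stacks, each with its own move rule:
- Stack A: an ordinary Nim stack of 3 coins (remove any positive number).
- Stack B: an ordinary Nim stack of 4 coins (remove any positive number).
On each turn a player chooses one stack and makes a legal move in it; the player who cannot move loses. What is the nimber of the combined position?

Stack A is a plain Nim stack of size 3, so its Grundy value is 3.
Stack B is a plain Nim stack of size 4, so its Grundy value is 4.
By the Sprague-Grundy theorem, the Grundy value of a sum of independent games is the XOR of the component values.
Combined value = 3 XOR 4 = 7.

7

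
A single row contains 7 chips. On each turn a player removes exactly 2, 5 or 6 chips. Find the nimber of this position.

3

Build the Grundy sequence with g(k) = mex{g(k−s) : s ∈ {2, 5, 6}, s ≤ k}:
k:     0  1  2  3  4  5  6  7
g(k):  0  0  1  1  0  2  1  3
So g(7) = 3.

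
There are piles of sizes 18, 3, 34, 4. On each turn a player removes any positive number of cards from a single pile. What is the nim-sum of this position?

55

Nim-sum: 18 ^ 3 ^ 34 ^ 4 = 55.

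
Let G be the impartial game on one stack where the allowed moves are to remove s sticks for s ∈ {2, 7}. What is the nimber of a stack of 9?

0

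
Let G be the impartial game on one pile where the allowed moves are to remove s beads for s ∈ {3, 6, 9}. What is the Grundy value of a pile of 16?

1

Compute g(0), g(1), … for moves {3, 6, 9}:
k:     0  1  2  3  4  5  6  7  8  9 10 11 12 13 14 15 16
g(k):  0  0  0  1  1  1  2  2  2  3  3  3  0  0  0  1  1
So g(16) = 1.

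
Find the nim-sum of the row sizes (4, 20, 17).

Compute the nim-sum pairwise:
4 ⊕ 20 = 16
16 ⊕ 17 = 1

1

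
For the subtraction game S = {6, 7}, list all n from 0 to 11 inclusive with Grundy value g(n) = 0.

Grundy values for subtraction set {6, 7}:
g(0) = mex{} = 0
g(1) = mex{} = 0
g(2) = mex{} = 0
g(3) = mex{} = 0
g(4) = mex{} = 0
g(5) = mex{} = 0
g(6) = mex{0} = 1
g(7) = mex{0} = 1
g(8) = mex{0} = 1
g(9) = mex{0} = 1
g(10) = mex{0} = 1
g(11) = mex{0} = 1
The P-positions (g = 0) in 0..11 are 0, 1, 2, 3, 4, 5.

0, 1, 2, 3, 4, 5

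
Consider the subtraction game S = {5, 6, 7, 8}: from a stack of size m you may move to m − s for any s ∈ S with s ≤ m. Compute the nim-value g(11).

2

Compute g(0), g(1), … for moves {5, 6, 7, 8}:
k:     0  1  2  3  4  5  6  7  8  9 10 11
g(k):  0  0  0  0  0  1  1  1  1  1  2  2
So g(11) = 2.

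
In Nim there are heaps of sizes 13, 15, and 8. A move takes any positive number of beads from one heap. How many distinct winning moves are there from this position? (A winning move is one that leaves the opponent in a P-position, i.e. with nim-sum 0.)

3

Nim-sum: 13 ⊕ 15 ⊕ 8 = 10.
The overall nim-sum is X = 10. A heap of size p has a winning move iff p XOR X < p (reduce it to p XOR X).
  13: 13 XOR 10 = 7 < 13 — winning move (to 7).
  15: 15 XOR 10 = 5 < 15 — winning move (to 5).
  8: 8 XOR 10 = 2 < 8 — winning move (to 2).
That gives 3 winning moves.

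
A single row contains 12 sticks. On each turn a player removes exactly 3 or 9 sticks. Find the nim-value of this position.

Compute g(0), g(1), … for moves {3, 9}:
k:     0  1  2  3  4  5  6  7  8  9 10 11 12
g(k):  0  0  0  1  1  1  0  0  0  1  1  1  0
So g(12) = 0.

0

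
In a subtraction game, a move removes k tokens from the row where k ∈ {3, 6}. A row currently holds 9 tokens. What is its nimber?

Build the Grundy sequence with g(k) = mex{g(k−s) : s ∈ {3, 6}, s ≤ k}:
k:     0  1  2  3  4  5  6  7  8  9
g(k):  0  0  0  1  1  1  2  2  2  0
So g(9) = 0.

0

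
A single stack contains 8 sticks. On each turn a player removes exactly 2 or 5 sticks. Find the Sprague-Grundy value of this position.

0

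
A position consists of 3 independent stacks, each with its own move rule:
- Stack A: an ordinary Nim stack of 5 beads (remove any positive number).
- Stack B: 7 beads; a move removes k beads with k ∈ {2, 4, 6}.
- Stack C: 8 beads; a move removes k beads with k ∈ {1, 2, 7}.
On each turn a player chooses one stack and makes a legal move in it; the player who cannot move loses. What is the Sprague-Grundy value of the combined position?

4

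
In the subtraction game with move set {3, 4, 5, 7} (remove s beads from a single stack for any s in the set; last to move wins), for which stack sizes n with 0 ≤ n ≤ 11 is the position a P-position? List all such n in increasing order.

0, 1, 2, 10, 11

Grundy values for subtraction set {3, 4, 5, 7}:
g(0) = mex{} = 0
g(1) = mex{} = 0
g(2) = mex{} = 0
g(3) = mex{0} = 1
g(4) = mex{0} = 1
g(5) = mex{0} = 1
g(6) = mex{0,1} = 2
g(7) = mex{0,1} = 2
g(8) = mex{0,1} = 2
g(9) = mex{0,1,2} = 3
g(10) = mex{1,2} = 0
g(11) = mex{1,2} = 0
The P-positions (g = 0) in 0..11 are 0, 1, 2, 10, 11.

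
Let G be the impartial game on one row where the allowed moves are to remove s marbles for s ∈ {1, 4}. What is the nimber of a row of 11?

1

Grundy values for subtraction set {1, 4}:
g(0) = mex{} = 0
g(1) = mex{0} = 1
g(2) = mex{1} = 0
g(3) = mex{0} = 1
g(4) = mex{0,1} = 2
g(5) = mex{1,2} = 0
g(6) = mex{0} = 1
g(7) = mex{1} = 0
g(8) = mex{0,2} = 1
g(9) = mex{0,1} = 2
g(10) = mex{1,2} = 0
g(11) = mex{0} = 1
So g(11) = 1.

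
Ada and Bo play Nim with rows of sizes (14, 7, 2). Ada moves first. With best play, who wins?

Ada wins

Nim-sum: 14 ^ 7 ^ 2 = 11.
The nim-sum is 11 ≠ 0, so this is an N-position: the player to move can win; Ada has a winning move.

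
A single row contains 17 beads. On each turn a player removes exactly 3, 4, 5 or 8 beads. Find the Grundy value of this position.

Compute g(0), g(1), … for moves {3, 4, 5, 8}:
k:     0  1  2  3  4  5  6  7  8  9 10 11 12 13 14 15 16 17
g(k):  0  0  0  1  1  1  2  2  2  3  3  0  0  0  1  1  1  2
So g(17) = 2.

2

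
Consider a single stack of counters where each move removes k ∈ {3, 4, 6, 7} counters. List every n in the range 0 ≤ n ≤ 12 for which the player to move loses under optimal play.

Grundy values for subtraction set {3, 4, 6, 7}:
k:     0  1  2  3  4  5  6  7  8  9 10 11 12
g(k):  0  0  0  1  1  1  2  2  2  3  0  0  0
The P-positions (g = 0) in 0..12 are 0, 1, 2, 10, 11, 12.

0, 1, 2, 10, 11, 12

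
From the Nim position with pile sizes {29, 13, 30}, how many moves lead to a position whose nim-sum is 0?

Bitwise XOR of the heap sizes:
  11101  (29)
  01101  (13)
  11110  (30)
  -----
  01110  (14)
The overall nim-sum is X = 14. A pile of size p has a winning move iff p XOR X < p (reduce it to p XOR X).
  29: 29 XOR 14 = 19 < 29 — winning move (to 19).
  13: 13 XOR 14 = 3 < 13 — winning move (to 3).
  30: 30 XOR 14 = 16 < 30 — winning move (to 16).
That gives 3 winning moves.

3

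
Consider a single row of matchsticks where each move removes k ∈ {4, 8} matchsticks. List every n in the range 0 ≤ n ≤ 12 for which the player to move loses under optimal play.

0, 1, 2, 3, 12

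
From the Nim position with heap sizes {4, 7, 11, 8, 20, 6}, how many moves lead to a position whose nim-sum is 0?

1

Nim-sum: 4 ⊕ 7 ⊕ 11 ⊕ 8 ⊕ 20 ⊕ 6 = 18.
The overall nim-sum is X = 18. A heap of size p has a winning move iff p XOR X < p (reduce it to p XOR X).
  4: 4 XOR 18 = 22 ≥ 4 — no move.
  7: 7 XOR 18 = 21 ≥ 7 — no move.
  11: 11 XOR 18 = 25 ≥ 11 — no move.
  8: 8 XOR 18 = 26 ≥ 8 — no move.
  20: 20 XOR 18 = 6 < 20 — winning move (to 6).
  6: 6 XOR 18 = 20 ≥ 6 — no move.
That gives 1 winning move.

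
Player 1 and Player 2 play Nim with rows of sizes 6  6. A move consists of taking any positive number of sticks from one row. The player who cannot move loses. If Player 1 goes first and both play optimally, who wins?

Compute the nim-sum pairwise:
6 XOR 6 = 0
The nim-sum is 0, so this is a P-position: the player to move is in a losing position under optimal play; Player 1 is about to move from it and so loses — Player 2 wins.

Player 2 wins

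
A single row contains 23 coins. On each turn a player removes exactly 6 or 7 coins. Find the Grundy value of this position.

1

Compute g(0), g(1), … for moves {6, 7}:
k:     0  1  2  3  4  5  6  7  8  9 10 11 12 13 14 15 16 17 18 19 20 21 22 23
g(k):  0  0  0  0  0  0  1  1  1  1  1  1  2  0  0  0  0  0  0  1  1  1  1  1
So g(23) = 1.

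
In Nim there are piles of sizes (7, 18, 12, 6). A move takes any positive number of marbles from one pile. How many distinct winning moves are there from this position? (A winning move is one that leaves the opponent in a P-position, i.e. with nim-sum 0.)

Nim-sum: 7 ^ 18 ^ 12 ^ 6 = 31.
The overall nim-sum is X = 31. A pile of size p has a winning move iff p XOR X < p (reduce it to p XOR X).
  7: 7 XOR 31 = 24 ≥ 7 — no move.
  18: 18 XOR 31 = 13 < 18 — winning move (to 13).
  12: 12 XOR 31 = 19 ≥ 12 — no move.
  6: 6 XOR 31 = 25 ≥ 6 — no move.
That gives 1 winning move.

1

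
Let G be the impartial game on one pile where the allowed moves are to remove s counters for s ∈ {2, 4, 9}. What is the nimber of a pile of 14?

Build the Grundy sequence with g(k) = mex{g(k−s) : s ∈ {2, 4, 9}, s ≤ k}:
k:     0  1  2  3  4  5  6  7  8  9 10 11 12 13 14
g(k):  0  0  1  1  2  2  0  0  1  1  2  2  0  0  1
So g(14) = 1.

1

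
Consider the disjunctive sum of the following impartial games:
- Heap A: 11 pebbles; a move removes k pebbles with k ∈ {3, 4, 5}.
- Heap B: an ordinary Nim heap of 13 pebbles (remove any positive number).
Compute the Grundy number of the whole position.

12

Build the Grundy sequence for heap A with g(k) = mex{g(k−s) : s ∈ {3, 4, 5}, s ≤ k}:
k:     0  1  2  3  4  5  6  7  8  9 10 11
g(k):  0  0  0  1  1  1  2  2  0  0  0  1
So g(11) = 1.
Heap B is a plain Nim heap of size 13, so its Grundy value is 13.
The value of a disjunctive sum is the nim-sum of the parts.
Combined value = 1 XOR 13 = 12.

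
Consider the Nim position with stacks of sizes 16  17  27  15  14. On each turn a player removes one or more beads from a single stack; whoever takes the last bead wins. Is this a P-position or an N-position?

Nim-sum: 16 ⊕ 17 ⊕ 27 ⊕ 15 ⊕ 14 = 27.
The nim-sum is 27 ≠ 0, so this is an N-position: the player to move can win.

N-position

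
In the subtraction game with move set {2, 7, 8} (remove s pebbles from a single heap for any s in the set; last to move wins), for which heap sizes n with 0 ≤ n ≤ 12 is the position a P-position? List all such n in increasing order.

0, 1, 4, 5, 10

Compute g(0), g(1), … for moves {2, 7, 8}:
g(0) = mex{} = 0
g(1) = mex{} = 0
g(2) = mex{0} = 1
g(3) = mex{0} = 1
g(4) = mex{1} = 0
g(5) = mex{1} = 0
g(6) = mex{0} = 1
g(7) = mex{0} = 1
g(8) = mex{0,1} = 2
g(9) = mex{0,1} = 2
g(10) = mex{1,2} = 0
g(11) = mex{0,1,2} = 3
g(12) = mex{0} = 1
The P-positions (g = 0) in 0..12 are 0, 1, 4, 5, 10.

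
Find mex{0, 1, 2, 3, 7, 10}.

4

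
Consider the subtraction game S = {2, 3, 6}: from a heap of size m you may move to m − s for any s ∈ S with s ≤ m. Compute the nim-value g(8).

Grundy values for subtraction set {2, 3, 6}:
g(0) = mex{} = 0
g(1) = mex{} = 0
g(2) = mex{0} = 1
g(3) = mex{0} = 1
g(4) = mex{0,1} = 2
g(5) = mex{1} = 0
g(6) = mex{0,1,2} = 3
g(7) = mex{0,2} = 1
g(8) = mex{0,1,3} = 2
So g(8) = 2.

2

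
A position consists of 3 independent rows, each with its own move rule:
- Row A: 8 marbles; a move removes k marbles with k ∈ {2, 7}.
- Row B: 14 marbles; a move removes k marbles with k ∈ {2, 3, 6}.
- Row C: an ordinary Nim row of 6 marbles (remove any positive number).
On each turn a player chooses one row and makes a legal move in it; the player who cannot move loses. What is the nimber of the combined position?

Build the Grundy sequence for row A with g(k) = mex{g(k−s) : s ∈ {2, 7}, s ≤ k}:
g(0) = mex{} = 0
g(1) = mex{} = 0
g(2) = mex{0} = 1
g(3) = mex{0} = 1
g(4) = mex{1} = 0
g(5) = mex{1} = 0
g(6) = mex{0} = 1
g(7) = mex{0} = 1
g(8) = mex{0,1} = 2
So g(8) = 2.
Build the Grundy sequence for row B with g(k) = mex{g(k−s) : s ∈ {2, 3, 6}, s ≤ k}:
g(0) = mex{} = 0
g(1) = mex{} = 0
g(2) = mex{0} = 1
g(3) = mex{0} = 1
g(4) = mex{0,1} = 2
g(5) = mex{1} = 0
g(6) = mex{0,1,2} = 3
g(7) = mex{0,2} = 1
g(8) = mex{0,1,3} = 2
g(9) = mex{1,3} = 0
g(10) = mex{1,2} = 0
g(11) = mex{0,2} = 1
g(12) = mex{0,3} = 1
g(13) = mex{0,1} = 2
g(14) = mex{1,2} = 0
So g(14) = 0.
Row C is a plain Nim row of size 6, so its Grundy value is 6.
By the Sprague-Grundy theorem, the Grundy value of a sum of independent games is the XOR of the component values.
Combined value = 2 ⊕ 0 ⊕ 6 = 4.

4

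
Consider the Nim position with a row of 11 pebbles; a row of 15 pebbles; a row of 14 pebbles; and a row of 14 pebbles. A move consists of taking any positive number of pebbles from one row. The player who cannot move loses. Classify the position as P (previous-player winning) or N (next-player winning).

N-position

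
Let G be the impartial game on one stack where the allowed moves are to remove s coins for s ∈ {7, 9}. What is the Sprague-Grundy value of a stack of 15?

Grundy values for subtraction set {7, 9}:
k:     0  1  2  3  4  5  6  7  8  9 10 11 12 13 14 15
g(k):  0  0  0  0  0  0  0  1  1  1  1  1  1  1  2  2
So g(15) = 2.

2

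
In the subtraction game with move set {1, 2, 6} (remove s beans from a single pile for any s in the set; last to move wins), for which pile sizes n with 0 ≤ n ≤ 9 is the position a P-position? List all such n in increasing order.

Build the Grundy sequence with g(k) = mex{g(k−s) : s ∈ {1, 2, 6}, s ≤ k}:
k:     0  1  2  3  4  5  6  7  8  9
g(k):  0  1  2  0  1  2  3  0  1  2
The P-positions (g = 0) in 0..9 are 0, 3, 7.

0, 3, 7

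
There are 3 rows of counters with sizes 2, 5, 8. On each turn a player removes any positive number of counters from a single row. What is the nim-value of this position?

15

In binary:
  0010  (2)
  0101  (5)
  1000  (8)
  ----
  1111  (15)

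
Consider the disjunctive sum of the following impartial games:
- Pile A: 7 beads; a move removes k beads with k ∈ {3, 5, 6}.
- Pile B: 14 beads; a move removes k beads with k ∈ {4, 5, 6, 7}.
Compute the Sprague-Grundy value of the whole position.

Build the Grundy sequence for pile A with g(k) = mex{g(k−s) : s ∈ {3, 5, 6}, s ≤ k}:
g(0) = mex{} = 0
g(1) = mex{} = 0
g(2) = mex{} = 0
g(3) = mex{0} = 1
g(4) = mex{0} = 1
g(5) = mex{0} = 1
g(6) = mex{0,1} = 2
g(7) = mex{0,1} = 2
So g(7) = 2.
For pile B, compute g(0), g(1), … with moves {4, 5, 6, 7}:
k:     0  1  2  3  4  5  6  7  8  9 10 11 12 13 14
g(k):  0  0  0  0  1  1  1  1  2  2  2  0  0  0  0
So g(14) = 0.
The value of a disjunctive sum is the nim-sum of the parts.
Combined value = 2 XOR 0 = 2.

2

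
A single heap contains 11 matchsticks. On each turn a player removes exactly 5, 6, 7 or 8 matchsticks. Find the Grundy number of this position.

Grundy values for subtraction set {5, 6, 7, 8}:
g(0) = mex{} = 0
g(1) = mex{} = 0
g(2) = mex{} = 0
g(3) = mex{} = 0
g(4) = mex{} = 0
g(5) = mex{0} = 1
g(6) = mex{0} = 1
g(7) = mex{0} = 1
g(8) = mex{0} = 1
g(9) = mex{0} = 1
g(10) = mex{0,1} = 2
g(11) = mex{0,1} = 2
So g(11) = 2.

2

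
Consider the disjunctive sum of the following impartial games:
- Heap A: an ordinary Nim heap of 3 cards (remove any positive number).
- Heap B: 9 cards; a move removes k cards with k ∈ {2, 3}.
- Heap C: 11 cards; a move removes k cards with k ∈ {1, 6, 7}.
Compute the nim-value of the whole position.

Heap A is a plain Nim heap of size 3, so its Grundy value is 3.
Grundy values for heap B (subtraction set {2, 3}):
g(0) = mex{} = 0
g(1) = mex{} = 0
g(2) = mex{0} = 1
g(3) = mex{0} = 1
g(4) = mex{0,1} = 2
g(5) = mex{1} = 0
g(6) = mex{1,2} = 0
g(7) = mex{0,2} = 1
g(8) = mex{0} = 1
g(9) = mex{0,1} = 2
So g(9) = 2.
For heap C, compute g(0), g(1), … with moves {1, 6, 7}:
g(0) = mex{} = 0
g(1) = mex{0} = 1
g(2) = mex{1} = 0
g(3) = mex{0} = 1
g(4) = mex{1} = 0
g(5) = mex{0} = 1
g(6) = mex{0,1} = 2
g(7) = mex{0,1,2} = 3
g(8) = mex{0,1,3} = 2
g(9) = mex{0,1,2} = 3
g(10) = mex{0,1,3} = 2
g(11) = mex{0,1,2} = 3
So g(11) = 3.
The value of a disjunctive sum is the nim-sum of the parts.
Combined value = 3 ⊕ 2 ⊕ 3 = 2.

2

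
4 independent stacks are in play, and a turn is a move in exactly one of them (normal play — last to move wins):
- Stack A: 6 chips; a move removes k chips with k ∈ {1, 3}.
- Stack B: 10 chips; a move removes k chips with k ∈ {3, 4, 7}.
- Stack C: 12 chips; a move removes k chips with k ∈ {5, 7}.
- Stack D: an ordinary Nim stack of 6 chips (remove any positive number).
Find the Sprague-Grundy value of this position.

6

Grundy values for stack A (subtraction set {1, 3}):
g(0) = mex{} = 0
g(1) = mex{0} = 1
g(2) = mex{1} = 0
g(3) = mex{0} = 1
g(4) = mex{1} = 0
g(5) = mex{0} = 1
g(6) = mex{1} = 0
So g(6) = 0.
Grundy values for stack B (subtraction set {3, 4, 7}):
g(0) = mex{} = 0
g(1) = mex{} = 0
g(2) = mex{} = 0
g(3) = mex{0} = 1
g(4) = mex{0} = 1
g(5) = mex{0} = 1
g(6) = mex{0,1} = 2
g(7) = mex{0,1} = 2
g(8) = mex{0,1} = 2
g(9) = mex{0,1,2} = 3
g(10) = mex{1,2} = 0
So g(10) = 0.
For stack C, compute g(0), g(1), … with moves {5, 7}:
g(0) = mex{} = 0
g(1) = mex{} = 0
g(2) = mex{} = 0
g(3) = mex{} = 0
g(4) = mex{} = 0
g(5) = mex{0} = 1
g(6) = mex{0} = 1
g(7) = mex{0} = 1
g(8) = mex{0} = 1
g(9) = mex{0} = 1
g(10) = mex{0,1} = 2
g(11) = mex{0,1} = 2
g(12) = mex{1} = 0
So g(12) = 0.
Stack D is a plain Nim stack of size 6, so its Grundy value is 6.
By the Sprague-Grundy theorem, the Grundy value of a sum of independent games is the XOR of the component values.
Combined value = 0 ⊕ 0 ⊕ 0 ⊕ 6 = 6.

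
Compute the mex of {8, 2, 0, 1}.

3

The values 0, 1, 2 are all present; 3 is the first non-negative integer missing from the set.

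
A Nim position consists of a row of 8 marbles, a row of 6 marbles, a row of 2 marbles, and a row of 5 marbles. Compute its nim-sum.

9

Compute the nim-sum pairwise:
8 ^ 6 = 14
14 ^ 2 = 12
12 ^ 5 = 9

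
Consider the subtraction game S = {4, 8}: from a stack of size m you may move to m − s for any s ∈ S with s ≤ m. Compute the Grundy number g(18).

Build the Grundy sequence with g(k) = mex{g(k−s) : s ∈ {4, 8}, s ≤ k}:
k:     0  1  2  3  4  5  6  7  8  9 10 11 12 13 14 15 16 17 18
g(k):  0  0  0  0  1  1  1  1  2  2  2  2  0  0  0  0  1  1  1
So g(18) = 1.

1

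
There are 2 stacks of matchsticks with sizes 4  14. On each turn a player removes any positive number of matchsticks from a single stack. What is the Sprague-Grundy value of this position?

10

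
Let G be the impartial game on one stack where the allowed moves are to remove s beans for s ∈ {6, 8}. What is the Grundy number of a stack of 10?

1

Grundy values for subtraction set {6, 8}:
g(0) = mex{} = 0
g(1) = mex{} = 0
g(2) = mex{} = 0
g(3) = mex{} = 0
g(4) = mex{} = 0
g(5) = mex{} = 0
g(6) = mex{0} = 1
g(7) = mex{0} = 1
g(8) = mex{0} = 1
g(9) = mex{0} = 1
g(10) = mex{0} = 1
So g(10) = 1.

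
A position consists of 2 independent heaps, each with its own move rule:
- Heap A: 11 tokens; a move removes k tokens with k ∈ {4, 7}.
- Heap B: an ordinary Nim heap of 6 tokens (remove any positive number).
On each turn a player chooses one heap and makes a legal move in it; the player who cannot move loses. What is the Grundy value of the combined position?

For heap A, compute g(0), g(1), … with moves {4, 7}:
g(0) = mex{} = 0
g(1) = mex{} = 0
g(2) = mex{} = 0
g(3) = mex{} = 0
g(4) = mex{0} = 1
g(5) = mex{0} = 1
g(6) = mex{0} = 1
g(7) = mex{0} = 1
g(8) = mex{0,1} = 2
g(9) = mex{0,1} = 2
g(10) = mex{0,1} = 2
g(11) = mex{1} = 0
So g(11) = 0.
Heap B is a plain Nim heap of size 6, so its Grundy value is 6.
The value of a disjunctive sum is the nim-sum of the parts.
Combined value = 0 ⊕ 6 = 6.

6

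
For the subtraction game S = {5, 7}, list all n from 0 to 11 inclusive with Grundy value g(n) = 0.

Build the Grundy sequence with g(k) = mex{g(k−s) : s ∈ {5, 7}, s ≤ k}:
g(0) = mex{} = 0
g(1) = mex{} = 0
g(2) = mex{} = 0
g(3) = mex{} = 0
g(4) = mex{} = 0
g(5) = mex{0} = 1
g(6) = mex{0} = 1
g(7) = mex{0} = 1
g(8) = mex{0} = 1
g(9) = mex{0} = 1
g(10) = mex{0,1} = 2
g(11) = mex{0,1} = 2
The P-positions (g = 0) in 0..11 are 0, 1, 2, 3, 4.

0, 1, 2, 3, 4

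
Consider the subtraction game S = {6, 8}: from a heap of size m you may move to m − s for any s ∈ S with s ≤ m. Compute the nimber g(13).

Build the Grundy sequence with g(k) = mex{g(k−s) : s ∈ {6, 8}, s ≤ k}:
k:     0  1  2  3  4  5  6  7  8  9 10 11 12 13
g(k):  0  0  0  0  0  0  1  1  1  1  1  1  2  2
So g(13) = 2.

2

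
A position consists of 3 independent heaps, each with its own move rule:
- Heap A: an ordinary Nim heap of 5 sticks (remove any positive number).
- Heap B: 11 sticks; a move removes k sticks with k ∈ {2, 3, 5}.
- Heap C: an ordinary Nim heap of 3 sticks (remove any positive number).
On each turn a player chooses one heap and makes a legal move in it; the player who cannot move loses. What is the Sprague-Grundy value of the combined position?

Heap A is a plain Nim heap of size 5, so its Grundy value is 5.
Grundy values for heap B (subtraction set {2, 3, 5}):
g(0) = mex{} = 0
g(1) = mex{} = 0
g(2) = mex{0} = 1
g(3) = mex{0} = 1
g(4) = mex{0,1} = 2
g(5) = mex{0,1} = 2
g(6) = mex{0,1,2} = 3
g(7) = mex{1,2} = 0
g(8) = mex{1,2,3} = 0
g(9) = mex{0,2,3} = 1
g(10) = mex{0,2} = 1
g(11) = mex{0,1,3} = 2
So g(11) = 2.
Heap C is a plain Nim heap of size 3, so its Grundy value is 3.
The value of a disjunctive sum is the nim-sum of the parts.
Combined value = 5 ⊕ 2 ⊕ 3 = 4.

4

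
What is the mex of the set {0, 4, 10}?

0 is in the set but 1 is not, so the mex is 1.

1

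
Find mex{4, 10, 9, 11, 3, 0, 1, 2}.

The values 0, 1, 2, 3, 4 are all present; 5 is the first non-negative integer missing from the set.

5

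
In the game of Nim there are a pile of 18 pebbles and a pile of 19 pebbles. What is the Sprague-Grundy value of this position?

1

Write each in binary and XOR column by column:
  10010  (18)
  10011  (19)
  -----
  00001  (1)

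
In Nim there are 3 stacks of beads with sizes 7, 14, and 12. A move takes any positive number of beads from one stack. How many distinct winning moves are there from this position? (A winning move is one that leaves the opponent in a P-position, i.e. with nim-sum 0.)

Write each in binary and XOR column by column:
  0111  (7)
  1110  (14)
  1100  (12)
  ----
  0101  (5)
The overall nim-sum is X = 5. A stack of size p has a winning move iff p XOR X < p (reduce it to p XOR X).
  7: 7 XOR 5 = 2 < 7 — winning move (to 2).
  14: 14 XOR 5 = 11 < 14 — winning move (to 11).
  12: 12 XOR 5 = 9 < 12 — winning move (to 9).
That gives 3 winning moves.

3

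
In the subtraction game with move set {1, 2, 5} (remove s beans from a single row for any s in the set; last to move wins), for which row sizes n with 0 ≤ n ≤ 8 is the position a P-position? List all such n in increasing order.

0, 3, 6

Grundy values for subtraction set {1, 2, 5}:
k:     0  1  2  3  4  5  6  7  8
g(k):  0  1  2  0  1  2  0  1  2
The P-positions (g = 0) in 0..8 are 0, 3, 6.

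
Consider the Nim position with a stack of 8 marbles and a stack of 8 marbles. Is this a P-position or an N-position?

Nim-sum: 8 ^ 8 = 0.
The nim-sum is 0, so this is a P-position: the player to move is in a losing position under optimal play.

P-position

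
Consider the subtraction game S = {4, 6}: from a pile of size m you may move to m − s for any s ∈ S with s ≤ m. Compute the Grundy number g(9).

Build the Grundy sequence with g(k) = mex{g(k−s) : s ∈ {4, 6}, s ≤ k}:
k:     0  1  2  3  4  5  6  7  8  9
g(k):  0  0  0  0  1  1  1  1  2  2
So g(9) = 2.

2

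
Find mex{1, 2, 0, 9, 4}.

3

The values 0, 1, 2 are all present; 3 is the first non-negative integer missing from the set.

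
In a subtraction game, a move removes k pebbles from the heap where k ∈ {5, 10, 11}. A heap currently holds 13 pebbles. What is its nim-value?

2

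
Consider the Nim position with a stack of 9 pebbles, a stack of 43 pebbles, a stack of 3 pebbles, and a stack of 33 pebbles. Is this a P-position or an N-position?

P-position

Nim-sum: 9 ^ 43 ^ 3 ^ 33 = 0.
The nim-sum is 0, so this is a P-position: the player to move is in a losing position under optimal play.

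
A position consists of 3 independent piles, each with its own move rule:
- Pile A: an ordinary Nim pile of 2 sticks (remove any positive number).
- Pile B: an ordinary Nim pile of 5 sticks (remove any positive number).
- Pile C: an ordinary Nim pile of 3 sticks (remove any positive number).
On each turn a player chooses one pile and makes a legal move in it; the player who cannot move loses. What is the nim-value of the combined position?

4

Pile A is a plain Nim pile of size 2, so its Grundy value is 2.
Pile B is a plain Nim pile of size 5, so its Grundy value is 5.
Pile C is a plain Nim pile of size 3, so its Grundy value is 3.
By the Sprague-Grundy theorem, the Grundy value of a sum of independent games is the XOR of the component values.
Combined value = 2 XOR 5 XOR 3 = 4.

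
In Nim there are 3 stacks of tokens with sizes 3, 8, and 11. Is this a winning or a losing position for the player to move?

Losing position

Compute the nim-sum pairwise:
3 ⊕ 8 = 11
11 ⊕ 11 = 0
The nim-sum is 0, so this is a P-position: the player to move is in a losing position under optimal play.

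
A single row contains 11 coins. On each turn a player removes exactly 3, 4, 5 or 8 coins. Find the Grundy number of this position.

0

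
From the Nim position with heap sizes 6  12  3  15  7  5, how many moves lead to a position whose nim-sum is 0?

5

Compute the nim-sum pairwise:
6 ^ 12 = 10
10 ^ 3 = 9
9 ^ 15 = 6
6 ^ 7 = 1
1 ^ 5 = 4
The overall nim-sum is X = 4. A heap of size p has a winning move iff p XOR X < p (reduce it to p XOR X).
  6: 6 XOR 4 = 2 < 6 — winning move (to 2).
  12: 12 XOR 4 = 8 < 12 — winning move (to 8).
  3: 3 XOR 4 = 7 ≥ 3 — no move.
  15: 15 XOR 4 = 11 < 15 — winning move (to 11).
  7: 7 XOR 4 = 3 < 7 — winning move (to 3).
  5: 5 XOR 4 = 1 < 5 — winning move (to 1).
That gives 5 winning moves.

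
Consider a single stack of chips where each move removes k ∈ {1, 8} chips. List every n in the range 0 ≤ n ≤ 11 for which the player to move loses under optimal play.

Build the Grundy sequence with g(k) = mex{g(k−s) : s ∈ {1, 8}, s ≤ k}:
k:     0  1  2  3  4  5  6  7  8  9 10 11
g(k):  0  1  0  1  0  1  0  1  2  0  1  0
The P-positions (g = 0) in 0..11 are 0, 2, 4, 6, 9, 11.

0, 2, 4, 6, 9, 11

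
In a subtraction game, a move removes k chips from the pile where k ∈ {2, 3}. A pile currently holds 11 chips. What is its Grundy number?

0

Compute g(0), g(1), … for moves {2, 3}:
g(0) = mex{} = 0
g(1) = mex{} = 0
g(2) = mex{0} = 1
g(3) = mex{0} = 1
g(4) = mex{0,1} = 2
g(5) = mex{1} = 0
g(6) = mex{1,2} = 0
g(7) = mex{0,2} = 1
g(8) = mex{0} = 1
g(9) = mex{0,1} = 2
g(10) = mex{1} = 0
g(11) = mex{1,2} = 0
So g(11) = 0.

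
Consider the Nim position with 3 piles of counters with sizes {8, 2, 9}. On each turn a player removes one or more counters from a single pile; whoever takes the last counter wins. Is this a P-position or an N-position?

N-position

Compute the nim-sum pairwise:
8 ⊕ 2 = 10
10 ⊕ 9 = 3
The nim-sum is 3 ≠ 0, so this is an N-position: the player to move can win.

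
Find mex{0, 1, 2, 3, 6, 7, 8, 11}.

The values 0, 1, 2, 3 are all present; 4 is the first non-negative integer missing from the set.

4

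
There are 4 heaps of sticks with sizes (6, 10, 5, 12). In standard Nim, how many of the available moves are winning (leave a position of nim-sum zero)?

3

Bitwise XOR of the heap sizes:
  0110  (6)
  1010  (10)
  0101  (5)
  1100  (12)
  ----
  0101  (5)
The overall nim-sum is X = 5. A heap of size p has a winning move iff p XOR X < p (reduce it to p XOR X).
  6: 6 XOR 5 = 3 < 6 — winning move (to 3).
  10: 10 XOR 5 = 15 ≥ 10 — no move.
  5: 5 XOR 5 = 0 < 5 — winning move (to 0).
  12: 12 XOR 5 = 9 < 12 — winning move (to 9).
That gives 3 winning moves.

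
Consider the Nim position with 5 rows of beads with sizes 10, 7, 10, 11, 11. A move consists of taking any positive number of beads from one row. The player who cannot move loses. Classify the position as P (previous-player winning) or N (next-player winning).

Nim-sum: 10 ^ 7 ^ 10 ^ 11 ^ 11 = 7.
The nim-sum is 7 ≠ 0, so this is an N-position: the player to move can win.

N-position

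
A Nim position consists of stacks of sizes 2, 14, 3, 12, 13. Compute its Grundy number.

Compute the nim-sum pairwise:
2 XOR 14 = 12
12 XOR 3 = 15
15 XOR 12 = 3
3 XOR 13 = 14

14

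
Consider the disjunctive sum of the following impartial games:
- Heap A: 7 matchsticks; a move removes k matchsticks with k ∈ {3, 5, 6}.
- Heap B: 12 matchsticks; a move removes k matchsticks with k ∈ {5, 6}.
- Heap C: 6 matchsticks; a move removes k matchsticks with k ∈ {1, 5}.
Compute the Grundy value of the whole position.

For heap A, compute g(0), g(1), … with moves {3, 5, 6}:
k:     0  1  2  3  4  5  6  7
g(k):  0  0  0  1  1  1  2  2
So g(7) = 2.
For heap B, compute g(0), g(1), … with moves {5, 6}:
k:     0  1  2  3  4  5  6  7  8  9 10 11 12
g(k):  0  0  0  0  0  1  1  1  1  1  2  0  0
So g(12) = 0.
Build the Grundy sequence for heap C with g(k) = mex{g(k−s) : s ∈ {1, 5}, s ≤ k}:
k:     0  1  2  3  4  5  6
g(k):  0  1  0  1  0  1  0
So g(6) = 0.
By the Sprague-Grundy theorem, the Grundy value of a sum of independent games is the XOR of the component values.
Combined value = 2 XOR 0 XOR 0 = 2.

2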